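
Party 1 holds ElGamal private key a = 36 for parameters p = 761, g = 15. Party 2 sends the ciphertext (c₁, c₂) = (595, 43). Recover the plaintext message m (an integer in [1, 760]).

313

Shared mask s = c₁^a mod p = 595^36 mod 761.
595^1 ≡ 595 (mod 761)
595^2 = (595^1)^2 ≡ 595^2 = 354025 ≡ 160 (mod 761)
595^4 = (595^2)^2 ≡ 160^2 = 25600 ≡ 487 (mod 761)
595^8 = (595^4)^2 ≡ 487^2 = 237169 ≡ 498 (mod 761)
595^16 = (595^8)^2 ≡ 498^2 = 248004 ≡ 679 (mod 761)
595^32 = (595^16)^2 ≡ 679^2 = 461041 ≡ 636 (mod 761)
595^36 = 595^32 · 595^4 ≡ 636 · 487 ≡ 5 (mod 761).
So s = 5; s⁻¹ ≡ 609 (mod 761).
m = c₂ · s⁻¹ mod 761 = 43 · 609 mod 761 = 313.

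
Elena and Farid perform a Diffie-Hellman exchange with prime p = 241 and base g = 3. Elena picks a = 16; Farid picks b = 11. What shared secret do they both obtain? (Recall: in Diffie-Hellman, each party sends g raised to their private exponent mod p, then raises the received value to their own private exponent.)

119

Farid sends B = g^b mod p = 3^11 mod 241.
3^1 ≡ 3 (mod 241)
3^2 = (3^1)^2 ≡ 3^2 = 9 ≡ 9 (mod 241)
3^4 = (3^2)^2 ≡ 9^2 = 81 ≡ 81 (mod 241)
3^8 = (3^4)^2 ≡ 81^2 = 6561 ≡ 54 (mod 241)
3^11 = 3^8 · 3^2 · 3^1 ≡ 54 · 9 · 3 ≡ 12 (mod 241).
So B = 12. Elena then computes K = B^a mod p = 12^16 mod 241.
12^1 ≡ 12 (mod 241)
12^2 = (12^1)^2 ≡ 12^2 = 144 ≡ 144 (mod 241)
12^4 = (12^2)^2 ≡ 144^2 = 20736 ≡ 10 (mod 241)
12^8 = (12^4)^2 ≡ 10^2 = 100 ≡ 100 (mod 241)
12^16 = (12^8)^2 ≡ 100^2 = 10000 ≡ 119 (mod 241)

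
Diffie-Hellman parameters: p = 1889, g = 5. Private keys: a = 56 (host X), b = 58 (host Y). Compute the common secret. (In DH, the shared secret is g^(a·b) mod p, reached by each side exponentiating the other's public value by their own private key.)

709

Host Y sends B = g^b mod p = 5^58 mod 1889.
5^1 ≡ 5 (mod 1889)
5^2 = (5^1)^2 ≡ 5^2 = 25 ≡ 25 (mod 1889)
5^4 = (5^2)^2 ≡ 25^2 = 625 ≡ 625 (mod 1889)
5^8 = (5^4)^2 ≡ 625^2 = 390625 ≡ 1491 (mod 1889)
5^16 = (5^8)^2 ≡ 1491^2 = 2223081 ≡ 1617 (mod 1889)
5^32 = (5^16)^2 ≡ 1617^2 = 2614689 ≡ 313 (mod 1889)
5^58 = 5^32 · 5^16 · 5^8 · 5^2 ≡ 313 · 1617 · 1491 · 25 ≡ 40 (mod 1889).
So B = 40. Host X then computes K = B^a mod p = 40^56 mod 1889.
40^1 ≡ 40 (mod 1889)
40^2 = (40^1)^2 ≡ 40^2 = 1600 ≡ 1600 (mod 1889)
40^4 = (40^2)^2 ≡ 1600^2 = 2560000 ≡ 405 (mod 1889)
40^8 = (40^4)^2 ≡ 405^2 = 164025 ≡ 1571 (mod 1889)
40^16 = (40^8)^2 ≡ 1571^2 = 2468041 ≡ 1007 (mod 1889)
40^32 = (40^16)^2 ≡ 1007^2 = 1014049 ≡ 1545 (mod 1889)
40^56 = 40^32 · 40^16 · 40^8 ≡ 1545 · 1007 · 1571 ≡ 709 (mod 1889).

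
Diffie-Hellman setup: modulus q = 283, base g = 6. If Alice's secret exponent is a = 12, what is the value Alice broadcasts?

106

Public value = 6^12 (mod 283).
6^1 ≡ 6 (mod 283)
6^2 = (6^1)^2 ≡ 6^2 = 36 ≡ 36 (mod 283)
6^4 = (6^2)^2 ≡ 36^2 = 1296 ≡ 164 (mod 283)
6^8 = (6^4)^2 ≡ 164^2 = 26896 ≡ 11 (mod 283)
6^12 = 6^8 · 6^4 ≡ 11 · 164 ≡ 106 (mod 283).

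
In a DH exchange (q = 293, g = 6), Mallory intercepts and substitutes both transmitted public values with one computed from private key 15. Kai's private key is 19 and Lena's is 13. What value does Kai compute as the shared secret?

247

Kai receives Mallory's public value M = 6^15 mod 293 instead of the honest one.
6^1 ≡ 6 (mod 293)
6^2 = (6^1)^2 ≡ 6^2 = 36 ≡ 36 (mod 293)
6^4 = (6^2)^2 ≡ 36^2 = 1296 ≡ 124 (mod 293)
6^8 = (6^4)^2 ≡ 124^2 = 15376 ≡ 140 (mod 293)
6^15 = 6^8 · 6^4 · 6^2 · 6^1 ≡ 140 · 124 · 36 · 6 ≡ 239 (mod 293).
So M = 239. Kai computes K = M^19 mod 293.
239^1 ≡ 239 (mod 293)
239^2 = (239^1)^2 ≡ 239^2 = 57121 ≡ 279 (mod 293)
239^4 = (239^2)^2 ≡ 279^2 = 77841 ≡ 196 (mod 293)
239^8 = (239^4)^2 ≡ 196^2 = 38416 ≡ 33 (mod 293)
239^16 = (239^8)^2 ≡ 33^2 = 1089 ≡ 210 (mod 293)
239^19 = 239^16 · 239^2 · 239^1 ≡ 210 · 279 · 239 ≡ 247 (mod 293).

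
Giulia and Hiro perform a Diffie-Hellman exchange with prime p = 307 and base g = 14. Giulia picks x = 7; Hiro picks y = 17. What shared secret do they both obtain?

Giulia sends A = g^x mod p = 14^7 mod 307.
14^1 ≡ 14 (mod 307)
14^2 = (14^1)^2 ≡ 14^2 = 196 ≡ 196 (mod 307)
14^4 = (14^2)^2 ≡ 196^2 = 38416 ≡ 41 (mod 307)
14^7 = 14^4 · 14^2 · 14^1 ≡ 41 · 196 · 14 ≡ 142 (mod 307).
So A = 142. Hiro then computes K = A^y mod p = 142^17 mod 307.
142^1 ≡ 142 (mod 307)
142^2 = (142^1)^2 ≡ 142^2 = 20164 ≡ 209 (mod 307)
142^4 = (142^2)^2 ≡ 209^2 = 43681 ≡ 87 (mod 307)
142^8 = (142^4)^2 ≡ 87^2 = 7569 ≡ 201 (mod 307)
142^16 = (142^8)^2 ≡ 201^2 = 40401 ≡ 184 (mod 307)
142^17 = 142^16 · 142^1 ≡ 184 · 142 ≡ 33 (mod 307).

33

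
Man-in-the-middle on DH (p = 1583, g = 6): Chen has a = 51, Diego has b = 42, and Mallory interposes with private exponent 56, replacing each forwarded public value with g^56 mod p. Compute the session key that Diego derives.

1016

Diego receives Mallory's public value M = 6^56 mod 1583 instead of the honest one.
6^1 ≡ 6 (mod 1583)
6^2 = (6^1)^2 ≡ 6^2 = 36 ≡ 36 (mod 1583)
6^4 = (6^2)^2 ≡ 36^2 = 1296 ≡ 1296 (mod 1583)
6^8 = (6^4)^2 ≡ 1296^2 = 1679616 ≡ 53 (mod 1583)
6^16 = (6^8)^2 ≡ 53^2 = 2809 ≡ 1226 (mod 1583)
6^32 = (6^16)^2 ≡ 1226^2 = 1503076 ≡ 809 (mod 1583)
6^56 = 6^32 · 6^16 · 6^8 ≡ 809 · 1226 · 53 ≡ 521 (mod 1583).
So M = 521. Diego computes K = M^42 mod 1583.
521^1 ≡ 521 (mod 1583)
521^2 = (521^1)^2 ≡ 521^2 = 271441 ≡ 748 (mod 1583)
521^4 = (521^2)^2 ≡ 748^2 = 559504 ≡ 705 (mod 1583)
521^8 = (521^4)^2 ≡ 705^2 = 497025 ≡ 1546 (mod 1583)
521^16 = (521^8)^2 ≡ 1546^2 = 2390116 ≡ 1369 (mod 1583)
521^32 = (521^16)^2 ≡ 1369^2 = 1874161 ≡ 1472 (mod 1583)
521^42 = 521^32 · 521^8 · 521^2 ≡ 1472 · 1546 · 748 ≡ 1016 (mod 1583).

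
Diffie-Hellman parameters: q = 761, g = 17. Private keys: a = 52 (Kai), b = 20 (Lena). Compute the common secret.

410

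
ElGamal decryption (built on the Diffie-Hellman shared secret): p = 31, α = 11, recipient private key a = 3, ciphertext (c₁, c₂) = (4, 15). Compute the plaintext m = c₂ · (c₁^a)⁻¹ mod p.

23

Shared mask s = c₁^a mod p = 4^3 mod 31.
4^1 ≡ 4 (mod 31)
4^2 = (4^1)^2 ≡ 4^2 = 16 ≡ 16 (mod 31)
4^3 = 4^2 · 4^1 ≡ 16 · 4 ≡ 2 (mod 31).
So s = 2; s⁻¹ ≡ 16 (mod 31).
m = c₂ · s⁻¹ mod 31 = 15 · 16 mod 31 = 23.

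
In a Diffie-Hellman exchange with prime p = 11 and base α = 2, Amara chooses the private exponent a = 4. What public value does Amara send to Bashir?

Public value = 2^4 (mod 11).
2^1 ≡ 2 (mod 11)
2^2 = (2^1)^2 ≡ 2^2 = 4 ≡ 4 (mod 11)
2^4 = (2^2)^2 ≡ 4^2 = 16 ≡ 5 (mod 11)

5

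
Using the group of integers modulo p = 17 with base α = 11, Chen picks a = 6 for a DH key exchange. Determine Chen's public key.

Public value = 11^6 (mod 17).
11^1 ≡ 11 (mod 17)
11^2 = (11^1)^2 ≡ 11^2 = 121 ≡ 2 (mod 17)
11^4 = (11^2)^2 ≡ 2^2 = 4 ≡ 4 (mod 17)
11^6 = 11^4 · 11^2 ≡ 4 · 2 ≡ 8 (mod 17).

8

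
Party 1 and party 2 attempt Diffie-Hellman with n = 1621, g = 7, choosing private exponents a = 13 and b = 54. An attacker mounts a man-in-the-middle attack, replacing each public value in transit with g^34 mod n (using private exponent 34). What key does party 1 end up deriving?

131

Party 1 receives an attacker's public value M = 7^34 mod 1621 instead of the honest one.
7^1 ≡ 7 (mod 1621)
7^2 = (7^1)^2 ≡ 7^2 = 49 ≡ 49 (mod 1621)
7^4 = (7^2)^2 ≡ 49^2 = 2401 ≡ 780 (mod 1621)
7^8 = (7^4)^2 ≡ 780^2 = 608400 ≡ 525 (mod 1621)
7^16 = (7^8)^2 ≡ 525^2 = 275625 ≡ 55 (mod 1621)
7^32 = (7^16)^2 ≡ 55^2 = 3025 ≡ 1404 (mod 1621)
7^34 = 7^32 · 7^2 ≡ 1404 · 49 ≡ 714 (mod 1621).
So M = 714. Party 1 computes K = M^13 mod 1621.
714^1 ≡ 714 (mod 1621)
714^2 = (714^1)^2 ≡ 714^2 = 509796 ≡ 802 (mod 1621)
714^4 = (714^2)^2 ≡ 802^2 = 643204 ≡ 1288 (mod 1621)
714^8 = (714^4)^2 ≡ 1288^2 = 1658944 ≡ 661 (mod 1621)
714^13 = 714^8 · 714^4 · 714^1 ≡ 661 · 1288 · 714 ≡ 131 (mod 1621).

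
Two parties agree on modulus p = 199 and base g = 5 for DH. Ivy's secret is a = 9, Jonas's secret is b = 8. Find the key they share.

Ivy sends A = g^a mod p = 5^9 mod 199.
5^1 ≡ 5 (mod 199)
5^2 = (5^1)^2 ≡ 5^2 = 25 ≡ 25 (mod 199)
5^4 = (5^2)^2 ≡ 25^2 = 625 ≡ 28 (mod 199)
5^8 = (5^4)^2 ≡ 28^2 = 784 ≡ 187 (mod 199)
5^9 = 5^8 · 5^1 ≡ 187 · 5 ≡ 139 (mod 199).
So A = 139. Jonas then computes K = A^b mod p = 139^8 mod 199.
139^1 ≡ 139 (mod 199)
139^2 = (139^1)^2 ≡ 139^2 = 19321 ≡ 18 (mod 199)
139^4 = (139^2)^2 ≡ 18^2 = 324 ≡ 125 (mod 199)
139^8 = (139^4)^2 ≡ 125^2 = 15625 ≡ 103 (mod 199)

103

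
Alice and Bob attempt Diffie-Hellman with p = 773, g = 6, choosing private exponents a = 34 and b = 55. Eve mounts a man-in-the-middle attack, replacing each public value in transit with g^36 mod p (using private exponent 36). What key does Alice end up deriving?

Alice receives Eve's public value M = 6^36 mod 773 instead of the honest one.
6^1 ≡ 6 (mod 773)
6^2 = (6^1)^2 ≡ 6^2 = 36 ≡ 36 (mod 773)
6^4 = (6^2)^2 ≡ 36^2 = 1296 ≡ 523 (mod 773)
6^8 = (6^4)^2 ≡ 523^2 = 273529 ≡ 660 (mod 773)
6^16 = (6^8)^2 ≡ 660^2 = 435600 ≡ 401 (mod 773)
6^32 = (6^16)^2 ≡ 401^2 = 160801 ≡ 17 (mod 773)
6^36 = 6^32 · 6^4 ≡ 17 · 523 ≡ 388 (mod 773).
So M = 388. Alice computes K = M^34 mod 773.
388^1 ≡ 388 (mod 773)
388^2 = (388^1)^2 ≡ 388^2 = 150544 ≡ 582 (mod 773)
388^4 = (388^2)^2 ≡ 582^2 = 338724 ≡ 150 (mod 773)
388^8 = (388^4)^2 ≡ 150^2 = 22500 ≡ 83 (mod 773)
388^16 = (388^8)^2 ≡ 83^2 = 6889 ≡ 705 (mod 773)
388^32 = (388^16)^2 ≡ 705^2 = 497025 ≡ 759 (mod 773)
388^34 = 388^32 · 388^2 ≡ 759 · 582 ≡ 355 (mod 773).

355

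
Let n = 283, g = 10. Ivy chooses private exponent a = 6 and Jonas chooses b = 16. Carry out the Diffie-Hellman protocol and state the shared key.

155

Jonas sends B = g^b mod n = 10^16 mod 283.
10^1 ≡ 10 (mod 283)
10^2 = (10^1)^2 ≡ 10^2 = 100 ≡ 100 (mod 283)
10^4 = (10^2)^2 ≡ 100^2 = 10000 ≡ 95 (mod 283)
10^8 = (10^4)^2 ≡ 95^2 = 9025 ≡ 252 (mod 283)
10^16 = (10^8)^2 ≡ 252^2 = 63504 ≡ 112 (mod 283)
So B = 112. Ivy then computes K = B^a mod n = 112^6 mod 283.
112^1 ≡ 112 (mod 283)
112^2 = (112^1)^2 ≡ 112^2 = 12544 ≡ 92 (mod 283)
112^4 = (112^2)^2 ≡ 92^2 = 8464 ≡ 257 (mod 283)
112^6 = 112^4 · 112^2 ≡ 257 · 92 ≡ 155 (mod 283).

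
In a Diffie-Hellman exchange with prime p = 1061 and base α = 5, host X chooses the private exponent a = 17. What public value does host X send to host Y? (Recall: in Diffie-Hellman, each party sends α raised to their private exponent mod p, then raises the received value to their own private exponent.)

678

Public value = 5^17 (mod 1061).
5^1 ≡ 5 (mod 1061)
5^2 = (5^1)^2 ≡ 5^2 = 25 ≡ 25 (mod 1061)
5^4 = (5^2)^2 ≡ 25^2 = 625 ≡ 625 (mod 1061)
5^8 = (5^4)^2 ≡ 625^2 = 390625 ≡ 177 (mod 1061)
5^16 = (5^8)^2 ≡ 177^2 = 31329 ≡ 560 (mod 1061)
5^17 = 5^16 · 5^1 ≡ 560 · 5 ≡ 678 (mod 1061).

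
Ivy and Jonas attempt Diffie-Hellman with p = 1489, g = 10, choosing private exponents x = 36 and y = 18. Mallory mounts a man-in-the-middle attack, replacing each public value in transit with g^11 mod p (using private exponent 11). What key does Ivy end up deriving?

Ivy receives Mallory's public value M = 10^11 mod 1489 instead of the honest one.
10^1 ≡ 10 (mod 1489)
10^2 = (10^1)^2 ≡ 10^2 = 100 ≡ 100 (mod 1489)
10^4 = (10^2)^2 ≡ 100^2 = 10000 ≡ 1066 (mod 1489)
10^8 = (10^4)^2 ≡ 1066^2 = 1136356 ≡ 249 (mod 1489)
10^11 = 10^8 · 10^2 · 10^1 ≡ 249 · 100 · 10 ≡ 337 (mod 1489).
So M = 337. Ivy computes K = M^36 mod 1489.
337^1 ≡ 337 (mod 1489)
337^2 = (337^1)^2 ≡ 337^2 = 113569 ≡ 405 (mod 1489)
337^4 = (337^2)^2 ≡ 405^2 = 164025 ≡ 235 (mod 1489)
337^8 = (337^4)^2 ≡ 235^2 = 55225 ≡ 132 (mod 1489)
337^16 = (337^8)^2 ≡ 132^2 = 17424 ≡ 1045 (mod 1489)
337^32 = (337^16)^2 ≡ 1045^2 = 1092025 ≡ 588 (mod 1489)
337^36 = 337^32 · 337^4 ≡ 588 · 235 ≡ 1192 (mod 1489).

1192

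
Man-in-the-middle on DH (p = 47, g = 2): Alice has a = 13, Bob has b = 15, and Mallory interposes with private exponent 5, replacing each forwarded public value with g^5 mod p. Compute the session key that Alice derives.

3

Alice receives Mallory's public value M = 2^5 mod 47 instead of the honest one.
2^1 ≡ 2 (mod 47)
2^2 = (2^1)^2 ≡ 2^2 = 4 ≡ 4 (mod 47)
2^4 = (2^2)^2 ≡ 4^2 = 16 ≡ 16 (mod 47)
2^5 = 2^4 · 2^1 ≡ 16 · 2 ≡ 32 (mod 47).
So M = 32. Alice computes K = M^13 mod 47.
32^1 ≡ 32 (mod 47)
32^2 = (32^1)^2 ≡ 32^2 = 1024 ≡ 37 (mod 47)
32^4 = (32^2)^2 ≡ 37^2 = 1369 ≡ 6 (mod 47)
32^8 = (32^4)^2 ≡ 6^2 = 36 ≡ 36 (mod 47)
32^13 = 32^8 · 32^4 · 32^1 ≡ 36 · 6 · 32 ≡ 3 (mod 47).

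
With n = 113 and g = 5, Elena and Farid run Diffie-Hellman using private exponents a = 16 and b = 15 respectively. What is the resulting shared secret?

30

Elena sends A = g^a mod n = 5^16 mod 113.
5^1 ≡ 5 (mod 113)
5^2 = (5^1)^2 ≡ 5^2 = 25 ≡ 25 (mod 113)
5^4 = (5^2)^2 ≡ 25^2 = 625 ≡ 60 (mod 113)
5^8 = (5^4)^2 ≡ 60^2 = 3600 ≡ 97 (mod 113)
5^16 = (5^8)^2 ≡ 97^2 = 9409 ≡ 30 (mod 113)
So A = 30. Farid then computes K = A^b mod n = 30^15 mod 113.
30^1 ≡ 30 (mod 113)
30^2 = (30^1)^2 ≡ 30^2 = 900 ≡ 109 (mod 113)
30^4 = (30^2)^2 ≡ 109^2 = 11881 ≡ 16 (mod 113)
30^8 = (30^4)^2 ≡ 16^2 = 256 ≡ 30 (mod 113)
30^15 = 30^8 · 30^4 · 30^2 · 30^1 ≡ 30 · 16 · 109 · 30 ≡ 30 (mod 113).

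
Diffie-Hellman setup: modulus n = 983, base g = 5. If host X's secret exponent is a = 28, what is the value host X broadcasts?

Public value = 5^28 (mod 983).
5^1 ≡ 5 (mod 983)
5^2 = (5^1)^2 ≡ 5^2 = 25 ≡ 25 (mod 983)
5^4 = (5^2)^2 ≡ 25^2 = 625 ≡ 625 (mod 983)
5^8 = (5^4)^2 ≡ 625^2 = 390625 ≡ 374 (mod 983)
5^16 = (5^8)^2 ≡ 374^2 = 139876 ≡ 290 (mod 983)
5^28 = 5^16 · 5^8 · 5^4 ≡ 290 · 374 · 625 ≡ 803 (mod 983).

803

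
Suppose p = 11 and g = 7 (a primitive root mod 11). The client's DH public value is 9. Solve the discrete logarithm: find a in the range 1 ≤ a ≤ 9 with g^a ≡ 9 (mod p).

8

Try successive powers of 7 modulo 11:
7^1 ≡ 7
7^2 ≡ 5
7^3 ≡ 2
7^4 ≡ 3
7^5 ≡ 10
7^6 ≡ 4
7^7 ≡ 6
7^8 ≡ 9
Found: a = 8.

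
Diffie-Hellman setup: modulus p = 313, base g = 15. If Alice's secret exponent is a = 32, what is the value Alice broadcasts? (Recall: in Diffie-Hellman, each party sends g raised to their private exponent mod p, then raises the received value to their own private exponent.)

Public value = 15^32 mod 313.
15^1 ≡ 15 (mod 313)
15^2 = (15^1)^2 ≡ 15^2 = 225 ≡ 225 (mod 313)
15^4 = (15^2)^2 ≡ 225^2 = 50625 ≡ 232 (mod 313)
15^8 = (15^4)^2 ≡ 232^2 = 53824 ≡ 301 (mod 313)
15^16 = (15^8)^2 ≡ 301^2 = 90601 ≡ 144 (mod 313)
15^32 = (15^16)^2 ≡ 144^2 = 20736 ≡ 78 (mod 313)

78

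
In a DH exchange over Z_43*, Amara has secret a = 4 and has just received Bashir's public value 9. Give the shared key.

25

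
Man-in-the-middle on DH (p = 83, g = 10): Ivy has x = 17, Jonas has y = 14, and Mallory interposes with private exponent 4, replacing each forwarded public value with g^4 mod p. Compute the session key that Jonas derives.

28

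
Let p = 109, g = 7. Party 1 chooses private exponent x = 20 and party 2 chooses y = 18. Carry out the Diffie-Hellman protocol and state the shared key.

63

Party 2 sends B = g^y mod p = 7^18 mod 109.
7^1 ≡ 7 (mod 109)
7^2 = (7^1)^2 ≡ 7^2 = 49 ≡ 49 (mod 109)
7^4 = (7^2)^2 ≡ 49^2 = 2401 ≡ 3 (mod 109)
7^8 = (7^4)^2 ≡ 3^2 = 9 ≡ 9 (mod 109)
7^16 = (7^8)^2 ≡ 9^2 = 81 ≡ 81 (mod 109)
7^18 = 7^16 · 7^2 ≡ 81 · 49 ≡ 45 (mod 109).
So B = 45. Party 1 then computes K = B^x mod p = 45^20 mod 109.
45^1 ≡ 45 (mod 109)
45^2 = (45^1)^2 ≡ 45^2 = 2025 ≡ 63 (mod 109)
45^4 = (45^2)^2 ≡ 63^2 = 3969 ≡ 45 (mod 109)
45^8 = (45^4)^2 ≡ 45^2 = 2025 ≡ 63 (mod 109)
45^16 = (45^8)^2 ≡ 63^2 = 3969 ≡ 45 (mod 109)
45^20 = 45^16 · 45^4 ≡ 45 · 45 ≡ 63 (mod 109).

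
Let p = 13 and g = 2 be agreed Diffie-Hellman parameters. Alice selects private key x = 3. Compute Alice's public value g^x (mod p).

Public value = 2^3 (mod 13).
2^1 ≡ 2 (mod 13)
2^2 = (2^1)^2 ≡ 2^2 = 4 ≡ 4 (mod 13)
2^3 = 2^2 · 2^1 ≡ 4 · 2 ≡ 8 (mod 13).

8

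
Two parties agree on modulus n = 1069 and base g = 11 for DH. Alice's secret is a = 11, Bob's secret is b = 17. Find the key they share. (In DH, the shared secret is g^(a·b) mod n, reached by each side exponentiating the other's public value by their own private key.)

Alice sends A = g^a mod n = 11^11 mod 1069.
11^1 ≡ 11 (mod 1069)
11^2 = (11^1)^2 ≡ 11^2 = 121 ≡ 121 (mod 1069)
11^4 = (11^2)^2 ≡ 121^2 = 14641 ≡ 744 (mod 1069)
11^8 = (11^4)^2 ≡ 744^2 = 553536 ≡ 863 (mod 1069)
11^11 = 11^8 · 11^2 · 11^1 ≡ 863 · 121 · 11 ≡ 547 (mod 1069).
So A = 547. Bob then computes K = A^b mod n = 547^17 mod 1069.
547^1 ≡ 547 (mod 1069)
547^2 = (547^1)^2 ≡ 547^2 = 299209 ≡ 958 (mod 1069)
547^4 = (547^2)^2 ≡ 958^2 = 917764 ≡ 562 (mod 1069)
547^8 = (547^4)^2 ≡ 562^2 = 315844 ≡ 489 (mod 1069)
547^16 = (547^8)^2 ≡ 489^2 = 239121 ≡ 734 (mod 1069)
547^17 = 547^16 · 547^1 ≡ 734 · 547 ≡ 623 (mod 1069).

623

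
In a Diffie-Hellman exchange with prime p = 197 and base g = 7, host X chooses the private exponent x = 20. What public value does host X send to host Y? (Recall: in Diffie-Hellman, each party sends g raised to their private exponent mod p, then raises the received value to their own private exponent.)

Public value = 7^20 mod 197.
7^1 ≡ 7 (mod 197)
7^2 = (7^1)^2 ≡ 7^2 = 49 ≡ 49 (mod 197)
7^4 = (7^2)^2 ≡ 49^2 = 2401 ≡ 37 (mod 197)
7^8 = (7^4)^2 ≡ 37^2 = 1369 ≡ 187 (mod 197)
7^16 = (7^8)^2 ≡ 187^2 = 34969 ≡ 100 (mod 197)
7^20 = 7^16 · 7^4 ≡ 100 · 37 ≡ 154 (mod 197).

154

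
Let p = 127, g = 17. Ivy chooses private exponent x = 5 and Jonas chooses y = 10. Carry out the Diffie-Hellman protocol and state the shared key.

Jonas sends B = g^y mod p = 17^10 mod 127.
17^1 ≡ 17 (mod 127)
17^2 = (17^1)^2 ≡ 17^2 = 289 ≡ 35 (mod 127)
17^4 = (17^2)^2 ≡ 35^2 = 1225 ≡ 82 (mod 127)
17^8 = (17^4)^2 ≡ 82^2 = 6724 ≡ 120 (mod 127)
17^10 = 17^8 · 17^2 ≡ 120 · 35 ≡ 9 (mod 127).
So B = 9. Ivy then computes K = B^x mod p = 9^5 mod 127.
9^1 ≡ 9 (mod 127)
9^2 = (9^1)^2 ≡ 9^2 = 81 ≡ 81 (mod 127)
9^4 = (9^2)^2 ≡ 81^2 = 6561 ≡ 84 (mod 127)
9^5 = 9^4 · 9^1 ≡ 84 · 9 ≡ 121 (mod 127).

121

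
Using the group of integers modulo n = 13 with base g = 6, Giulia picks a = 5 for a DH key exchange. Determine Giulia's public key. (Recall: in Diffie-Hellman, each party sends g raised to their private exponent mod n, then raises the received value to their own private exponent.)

Public value = 6^5 (mod 13).
6^1 ≡ 6 (mod 13)
6^2 = (6^1)^2 ≡ 6^2 = 36 ≡ 10 (mod 13)
6^4 = (6^2)^2 ≡ 10^2 = 100 ≡ 9 (mod 13)
6^5 = 6^4 · 6^1 ≡ 9 · 6 ≡ 2 (mod 13).

2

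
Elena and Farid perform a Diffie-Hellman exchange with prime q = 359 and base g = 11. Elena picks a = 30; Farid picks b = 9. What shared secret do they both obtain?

297

Elena sends A = g^a mod q = 11^30 mod 359.
11^1 ≡ 11 (mod 359)
11^2 = (11^1)^2 ≡ 11^2 = 121 ≡ 121 (mod 359)
11^4 = (11^2)^2 ≡ 121^2 = 14641 ≡ 281 (mod 359)
11^8 = (11^4)^2 ≡ 281^2 = 78961 ≡ 340 (mod 359)
11^16 = (11^8)^2 ≡ 340^2 = 115600 ≡ 2 (mod 359)
11^30 = 11^16 · 11^8 · 11^4 · 11^2 ≡ 2 · 340 · 281 · 121 ≡ 3 (mod 359).
So A = 3. Farid then computes K = A^b mod q = 3^9 mod 359.
3^1 ≡ 3 (mod 359)
3^2 = (3^1)^2 ≡ 3^2 = 9 ≡ 9 (mod 359)
3^4 = (3^2)^2 ≡ 9^2 = 81 ≡ 81 (mod 359)
3^8 = (3^4)^2 ≡ 81^2 = 6561 ≡ 99 (mod 359)
3^9 = 3^8 · 3^1 ≡ 99 · 3 ≡ 297 (mod 359).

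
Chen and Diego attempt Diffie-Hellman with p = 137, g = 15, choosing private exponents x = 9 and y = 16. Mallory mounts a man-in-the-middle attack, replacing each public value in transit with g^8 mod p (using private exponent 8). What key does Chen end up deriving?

Chen receives Mallory's public value M = 15^8 mod 137 instead of the honest one.
15^1 ≡ 15 (mod 137)
15^2 = (15^1)^2 ≡ 15^2 = 225 ≡ 88 (mod 137)
15^4 = (15^2)^2 ≡ 88^2 = 7744 ≡ 72 (mod 137)
15^8 = (15^4)^2 ≡ 72^2 = 5184 ≡ 115 (mod 137)
So M = 115. Chen computes K = M^9 mod 137.
115^1 ≡ 115 (mod 137)
115^2 = (115^1)^2 ≡ 115^2 = 13225 ≡ 73 (mod 137)
115^4 = (115^2)^2 ≡ 73^2 = 5329 ≡ 123 (mod 137)
115^8 = (115^4)^2 ≡ 123^2 = 15129 ≡ 59 (mod 137)
115^9 = 115^8 · 115^1 ≡ 59 · 115 ≡ 72 (mod 137).

72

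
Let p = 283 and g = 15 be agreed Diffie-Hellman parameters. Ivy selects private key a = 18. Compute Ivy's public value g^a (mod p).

Public value = 15^18 (mod 283).
15^1 ≡ 15 (mod 283)
15^2 = (15^1)^2 ≡ 15^2 = 225 ≡ 225 (mod 283)
15^4 = (15^2)^2 ≡ 225^2 = 50625 ≡ 251 (mod 283)
15^8 = (15^4)^2 ≡ 251^2 = 63001 ≡ 175 (mod 283)
15^16 = (15^8)^2 ≡ 175^2 = 30625 ≡ 61 (mod 283)
15^18 = 15^16 · 15^2 ≡ 61 · 225 ≡ 141 (mod 283).

141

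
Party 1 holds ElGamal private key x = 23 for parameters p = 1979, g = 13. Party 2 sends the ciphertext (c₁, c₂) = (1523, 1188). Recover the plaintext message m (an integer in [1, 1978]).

Shared mask s = c₁^x mod p = 1523^23 mod 1979.
1523^1 ≡ 1523 (mod 1979)
1523^2 = (1523^1)^2 ≡ 1523^2 = 2319529 ≡ 141 (mod 1979)
1523^4 = (1523^2)^2 ≡ 141^2 = 19881 ≡ 91 (mod 1979)
1523^8 = (1523^4)^2 ≡ 91^2 = 8281 ≡ 365 (mod 1979)
1523^16 = (1523^8)^2 ≡ 365^2 = 133225 ≡ 632 (mod 1979)
1523^23 = 1523^16 · 1523^4 · 1523^2 · 1523^1 ≡ 632 · 91 · 141 · 1523 ≡ 1612 (mod 1979).
So s = 1612; s⁻¹ ≡ 1553 (mod 1979).
m = c₂ · s⁻¹ mod 1979 = 1188 · 1553 mod 1979 = 536.

536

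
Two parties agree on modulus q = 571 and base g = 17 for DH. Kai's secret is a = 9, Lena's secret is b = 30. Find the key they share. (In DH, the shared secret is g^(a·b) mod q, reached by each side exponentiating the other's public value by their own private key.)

214

Kai sends A = g^a mod q = 17^9 mod 571.
17^1 ≡ 17 (mod 571)
17^2 = (17^1)^2 ≡ 17^2 = 289 ≡ 289 (mod 571)
17^4 = (17^2)^2 ≡ 289^2 = 83521 ≡ 155 (mod 571)
17^8 = (17^4)^2 ≡ 155^2 = 24025 ≡ 43 (mod 571)
17^9 = 17^8 · 17^1 ≡ 43 · 17 ≡ 160 (mod 571).
So A = 160. Lena then computes K = A^b mod q = 160^30 mod 571.
160^1 ≡ 160 (mod 571)
160^2 = (160^1)^2 ≡ 160^2 = 25600 ≡ 476 (mod 571)
160^4 = (160^2)^2 ≡ 476^2 = 226576 ≡ 460 (mod 571)
160^8 = (160^4)^2 ≡ 460^2 = 211600 ≡ 330 (mod 571)
160^16 = (160^8)^2 ≡ 330^2 = 108900 ≡ 410 (mod 571)
160^30 = 160^16 · 160^8 · 160^4 · 160^2 ≡ 410 · 330 · 460 · 476 ≡ 214 (mod 571).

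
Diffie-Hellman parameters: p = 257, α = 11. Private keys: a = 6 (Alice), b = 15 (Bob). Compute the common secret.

Bob sends B = α^b mod p = 11^15 mod 257.
11^1 ≡ 11 (mod 257)
11^2 = (11^1)^2 ≡ 11^2 = 121 ≡ 121 (mod 257)
11^4 = (11^2)^2 ≡ 121^2 = 14641 ≡ 249 (mod 257)
11^8 = (11^4)^2 ≡ 249^2 = 62001 ≡ 64 (mod 257)
11^15 = 11^8 · 11^4 · 11^2 · 11^1 ≡ 64 · 249 · 121 · 11 ≡ 92 (mod 257).
So B = 92. Alice then computes K = B^a mod p = 92^6 mod 257.
92^1 ≡ 92 (mod 257)
92^2 = (92^1)^2 ≡ 92^2 = 8464 ≡ 240 (mod 257)
92^4 = (92^2)^2 ≡ 240^2 = 57600 ≡ 32 (mod 257)
92^6 = 92^4 · 92^2 ≡ 32 · 240 ≡ 227 (mod 257).

227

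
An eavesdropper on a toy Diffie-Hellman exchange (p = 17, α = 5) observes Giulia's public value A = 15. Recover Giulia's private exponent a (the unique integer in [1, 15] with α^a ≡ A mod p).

14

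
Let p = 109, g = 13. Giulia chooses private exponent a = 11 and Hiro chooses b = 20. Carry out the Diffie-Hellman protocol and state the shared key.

3

Hiro sends B = g^b mod p = 13^20 mod 109.
13^1 ≡ 13 (mod 109)
13^2 = (13^1)^2 ≡ 13^2 = 169 ≡ 60 (mod 109)
13^4 = (13^2)^2 ≡ 60^2 = 3600 ≡ 3 (mod 109)
13^8 = (13^4)^2 ≡ 3^2 = 9 ≡ 9 (mod 109)
13^16 = (13^8)^2 ≡ 9^2 = 81 ≡ 81 (mod 109)
13^20 = 13^16 · 13^4 ≡ 81 · 3 ≡ 25 (mod 109).
So B = 25. Giulia then computes K = B^a mod p = 25^11 mod 109.
25^1 ≡ 25 (mod 109)
25^2 = (25^1)^2 ≡ 25^2 = 625 ≡ 80 (mod 109)
25^4 = (25^2)^2 ≡ 80^2 = 6400 ≡ 78 (mod 109)
25^8 = (25^4)^2 ≡ 78^2 = 6084 ≡ 89 (mod 109)
25^11 = 25^8 · 25^2 · 25^1 ≡ 89 · 80 · 25 ≡ 3 (mod 109).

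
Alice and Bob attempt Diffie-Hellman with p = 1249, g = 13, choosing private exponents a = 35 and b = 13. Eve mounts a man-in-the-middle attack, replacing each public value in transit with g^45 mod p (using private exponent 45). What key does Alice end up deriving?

Alice receives Eve's public value M = 13^45 mod 1249 instead of the honest one.
13^1 ≡ 13 (mod 1249)
13^2 = (13^1)^2 ≡ 13^2 = 169 ≡ 169 (mod 1249)
13^4 = (13^2)^2 ≡ 169^2 = 28561 ≡ 1083 (mod 1249)
13^8 = (13^4)^2 ≡ 1083^2 = 1172889 ≡ 78 (mod 1249)
13^16 = (13^8)^2 ≡ 78^2 = 6084 ≡ 1088 (mod 1249)
13^32 = (13^16)^2 ≡ 1088^2 = 1183744 ≡ 941 (mod 1249)
13^45 = 13^32 · 13^8 · 13^4 · 13^1 ≡ 941 · 78 · 1083 · 13 ≡ 300 (mod 1249).
So M = 300. Alice computes K = M^35 mod 1249.
300^1 ≡ 300 (mod 1249)
300^2 = (300^1)^2 ≡ 300^2 = 90000 ≡ 72 (mod 1249)
300^4 = (300^2)^2 ≡ 72^2 = 5184 ≡ 188 (mod 1249)
300^8 = (300^4)^2 ≡ 188^2 = 35344 ≡ 372 (mod 1249)
300^16 = (300^8)^2 ≡ 372^2 = 138384 ≡ 994 (mod 1249)
300^32 = (300^16)^2 ≡ 994^2 = 988036 ≡ 77 (mod 1249)
300^35 = 300^32 · 300^2 · 300^1 ≡ 77 · 72 · 300 ≡ 781 (mod 1249).

781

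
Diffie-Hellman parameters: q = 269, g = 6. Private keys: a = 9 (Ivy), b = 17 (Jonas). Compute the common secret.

Jonas sends B = g^b mod q = 6^17 mod 269.
6^1 ≡ 6 (mod 269)
6^2 = (6^1)^2 ≡ 6^2 = 36 ≡ 36 (mod 269)
6^4 = (6^2)^2 ≡ 36^2 = 1296 ≡ 220 (mod 269)
6^8 = (6^4)^2 ≡ 220^2 = 48400 ≡ 249 (mod 269)
6^16 = (6^8)^2 ≡ 249^2 = 62001 ≡ 131 (mod 269)
6^17 = 6^16 · 6^1 ≡ 131 · 6 ≡ 248 (mod 269).
So B = 248. Ivy then computes K = B^a mod q = 248^9 mod 269.
248^1 ≡ 248 (mod 269)
248^2 = (248^1)^2 ≡ 248^2 = 61504 ≡ 172 (mod 269)
248^4 = (248^2)^2 ≡ 172^2 = 29584 ≡ 263 (mod 269)
248^8 = (248^4)^2 ≡ 263^2 = 69169 ≡ 36 (mod 269)
248^9 = 248^8 · 248^1 ≡ 36 · 248 ≡ 51 (mod 269).

51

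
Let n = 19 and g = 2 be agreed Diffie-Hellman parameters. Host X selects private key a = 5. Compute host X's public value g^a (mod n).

13

Public value = 2^5 (mod 19).
2^1 ≡ 2 (mod 19)
2^2 = (2^1)^2 ≡ 2^2 = 4 ≡ 4 (mod 19)
2^4 = (2^2)^2 ≡ 4^2 = 16 ≡ 16 (mod 19)
2^5 = 2^4 · 2^1 ≡ 16 · 2 ≡ 13 (mod 19).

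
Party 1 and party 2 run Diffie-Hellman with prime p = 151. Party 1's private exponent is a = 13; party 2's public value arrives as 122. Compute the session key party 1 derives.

Shared key K = 122^13 mod 151.
122^1 ≡ 122 (mod 151)
122^2 = (122^1)^2 ≡ 122^2 = 14884 ≡ 86 (mod 151)
122^4 = (122^2)^2 ≡ 86^2 = 7396 ≡ 148 (mod 151)
122^8 = (122^4)^2 ≡ 148^2 = 21904 ≡ 9 (mod 151)
122^13 = 122^8 · 122^4 · 122^1 ≡ 9 · 148 · 122 ≡ 28 (mod 151).

28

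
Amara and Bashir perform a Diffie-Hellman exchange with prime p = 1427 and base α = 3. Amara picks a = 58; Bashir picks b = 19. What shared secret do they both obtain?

248

Amara sends A = α^a mod p = 3^58 mod 1427.
3^1 ≡ 3 (mod 1427)
3^2 = (3^1)^2 ≡ 3^2 = 9 ≡ 9 (mod 1427)
3^4 = (3^2)^2 ≡ 9^2 = 81 ≡ 81 (mod 1427)
3^8 = (3^4)^2 ≡ 81^2 = 6561 ≡ 853 (mod 1427)
3^16 = (3^8)^2 ≡ 853^2 = 727609 ≡ 1266 (mod 1427)
3^32 = (3^16)^2 ≡ 1266^2 = 1602756 ≡ 235 (mod 1427)
3^58 = 3^32 · 3^16 · 3^8 · 3^2 ≡ 235 · 1266 · 853 · 9 ≡ 847 (mod 1427).
So A = 847. Bashir then computes K = A^b mod p = 847^19 mod 1427.
847^1 ≡ 847 (mod 1427)
847^2 = (847^1)^2 ≡ 847^2 = 717409 ≡ 1055 (mod 1427)
847^4 = (847^2)^2 ≡ 1055^2 = 1113025 ≡ 1392 (mod 1427)
847^8 = (847^4)^2 ≡ 1392^2 = 1937664 ≡ 1225 (mod 1427)
847^16 = (847^8)^2 ≡ 1225^2 = 1500625 ≡ 848 (mod 1427)
847^19 = 847^16 · 847^2 · 847^1 ≡ 848 · 1055 · 847 ≡ 248 (mod 1427).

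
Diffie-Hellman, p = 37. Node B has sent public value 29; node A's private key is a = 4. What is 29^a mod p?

26

Shared key K = 29^4 mod 37.
29^1 ≡ 29 (mod 37)
29^2 = (29^1)^2 ≡ 29^2 = 841 ≡ 27 (mod 37)
29^4 = (29^2)^2 ≡ 27^2 = 729 ≡ 26 (mod 37)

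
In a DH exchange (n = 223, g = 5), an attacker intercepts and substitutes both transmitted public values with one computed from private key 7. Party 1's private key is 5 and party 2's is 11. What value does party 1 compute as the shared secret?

180

Party 1 receives an attacker's public value M = 5^7 mod 223 instead of the honest one.
5^1 ≡ 5 (mod 223)
5^2 = (5^1)^2 ≡ 5^2 = 25 ≡ 25 (mod 223)
5^4 = (5^2)^2 ≡ 25^2 = 625 ≡ 179 (mod 223)
5^7 = 5^4 · 5^2 · 5^1 ≡ 179 · 25 · 5 ≡ 75 (mod 223).
So M = 75. Party 1 computes K = M^5 mod 223.
75^1 ≡ 75 (mod 223)
75^2 = (75^1)^2 ≡ 75^2 = 5625 ≡ 50 (mod 223)
75^4 = (75^2)^2 ≡ 50^2 = 2500 ≡ 47 (mod 223)
75^5 = 75^4 · 75^1 ≡ 47 · 75 ≡ 180 (mod 223).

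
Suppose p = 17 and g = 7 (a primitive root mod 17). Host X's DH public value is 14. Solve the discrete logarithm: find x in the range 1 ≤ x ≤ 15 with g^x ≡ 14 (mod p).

Try successive powers of 7 modulo 17:
7^1 ≡ 7
7^2 ≡ 15
7^3 ≡ 3
7^4 ≡ 4
7^5 ≡ 11
7^6 ≡ 9
7^7 ≡ 12
7^8 ≡ 16
7^9 ≡ 10
7^10 ≡ 2
7^11 ≡ 14
Found: x = 11.

11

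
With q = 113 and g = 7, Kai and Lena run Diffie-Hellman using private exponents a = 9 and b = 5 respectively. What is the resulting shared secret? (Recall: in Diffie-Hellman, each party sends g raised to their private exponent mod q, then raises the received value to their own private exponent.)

4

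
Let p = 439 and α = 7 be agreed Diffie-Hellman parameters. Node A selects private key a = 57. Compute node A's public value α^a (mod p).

112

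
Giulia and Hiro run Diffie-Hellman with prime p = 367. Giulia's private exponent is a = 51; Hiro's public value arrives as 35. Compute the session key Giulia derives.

156

Shared key K = 35^51 mod 367.
35^1 ≡ 35 (mod 367)
35^2 = (35^1)^2 ≡ 35^2 = 1225 ≡ 124 (mod 367)
35^4 = (35^2)^2 ≡ 124^2 = 15376 ≡ 329 (mod 367)
35^8 = (35^4)^2 ≡ 329^2 = 108241 ≡ 343 (mod 367)
35^16 = (35^8)^2 ≡ 343^2 = 117649 ≡ 209 (mod 367)
35^32 = (35^16)^2 ≡ 209^2 = 43681 ≡ 8 (mod 367)
35^51 = 35^32 · 35^16 · 35^2 · 35^1 ≡ 8 · 209 · 124 · 35 ≡ 156 (mod 367).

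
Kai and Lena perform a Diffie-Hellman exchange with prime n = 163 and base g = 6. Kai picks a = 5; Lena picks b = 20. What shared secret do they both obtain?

Lena sends B = g^b mod n = 6^20 mod 163.
6^1 ≡ 6 (mod 163)
6^2 = (6^1)^2 ≡ 6^2 = 36 ≡ 36 (mod 163)
6^4 = (6^2)^2 ≡ 36^2 = 1296 ≡ 155 (mod 163)
6^8 = (6^4)^2 ≡ 155^2 = 24025 ≡ 64 (mod 163)
6^16 = (6^8)^2 ≡ 64^2 = 4096 ≡ 21 (mod 163)
6^20 = 6^16 · 6^4 ≡ 21 · 155 ≡ 158 (mod 163).
So B = 158. Kai then computes K = B^a mod n = 158^5 mod 163.
158^1 ≡ 158 (mod 163)
158^2 = (158^1)^2 ≡ 158^2 = 24964 ≡ 25 (mod 163)
158^4 = (158^2)^2 ≡ 25^2 = 625 ≡ 136 (mod 163)
158^5 = 158^4 · 158^1 ≡ 136 · 158 ≡ 135 (mod 163).

135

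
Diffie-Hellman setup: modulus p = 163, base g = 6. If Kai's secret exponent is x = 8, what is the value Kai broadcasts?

Public value = 6^8 mod 163.
6^1 ≡ 6 (mod 163)
6^2 = (6^1)^2 ≡ 6^2 = 36 ≡ 36 (mod 163)
6^4 = (6^2)^2 ≡ 36^2 = 1296 ≡ 155 (mod 163)
6^8 = (6^4)^2 ≡ 155^2 = 24025 ≡ 64 (mod 163)

64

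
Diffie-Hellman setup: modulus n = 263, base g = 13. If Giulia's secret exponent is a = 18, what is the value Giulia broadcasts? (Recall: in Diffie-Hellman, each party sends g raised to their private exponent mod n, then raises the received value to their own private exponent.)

89

Public value = 13^18 (mod 263).
13^1 ≡ 13 (mod 263)
13^2 = (13^1)^2 ≡ 13^2 = 169 ≡ 169 (mod 263)
13^4 = (13^2)^2 ≡ 169^2 = 28561 ≡ 157 (mod 263)
13^8 = (13^4)^2 ≡ 157^2 = 24649 ≡ 190 (mod 263)
13^16 = (13^8)^2 ≡ 190^2 = 36100 ≡ 69 (mod 263)
13^18 = 13^16 · 13^2 ≡ 69 · 169 ≡ 89 (mod 263).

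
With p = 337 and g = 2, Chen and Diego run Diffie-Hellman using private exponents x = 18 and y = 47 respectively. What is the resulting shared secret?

Diego sends B = g^y mod p = 2^47 mod 337.
2^1 ≡ 2 (mod 337)
2^2 = (2^1)^2 ≡ 2^2 = 4 ≡ 4 (mod 337)
2^4 = (2^2)^2 ≡ 4^2 = 16 ≡ 16 (mod 337)
2^8 = (2^4)^2 ≡ 16^2 = 256 ≡ 256 (mod 337)
2^16 = (2^8)^2 ≡ 256^2 = 65536 ≡ 158 (mod 337)
2^32 = (2^16)^2 ≡ 158^2 = 24964 ≡ 26 (mod 337)
2^47 = 2^32 · 2^8 · 2^4 · 2^2 · 2^1 ≡ 26 · 256 · 16 · 4 · 2 ≡ 32 (mod 337).
So B = 32. Chen then computes K = B^x mod p = 32^18 mod 337.
32^1 ≡ 32 (mod 337)
32^2 = (32^1)^2 ≡ 32^2 = 1024 ≡ 13 (mod 337)
32^4 = (32^2)^2 ≡ 13^2 = 169 ≡ 169 (mod 337)
32^8 = (32^4)^2 ≡ 169^2 = 28561 ≡ 253 (mod 337)
32^16 = (32^8)^2 ≡ 253^2 = 64009 ≡ 316 (mod 337)
32^18 = 32^16 · 32^2 ≡ 316 · 13 ≡ 64 (mod 337).

64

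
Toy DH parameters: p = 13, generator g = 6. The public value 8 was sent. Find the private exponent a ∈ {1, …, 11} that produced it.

Try successive powers of 6 modulo 13:
6^1 ≡ 6
6^2 ≡ 10
6^3 ≡ 8
Found: a = 3.

3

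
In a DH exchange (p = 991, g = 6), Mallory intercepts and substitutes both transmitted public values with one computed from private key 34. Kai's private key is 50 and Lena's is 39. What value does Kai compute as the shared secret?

952

Kai receives Mallory's public value M = 6^34 mod 991 instead of the honest one.
6^1 ≡ 6 (mod 991)
6^2 = (6^1)^2 ≡ 6^2 = 36 ≡ 36 (mod 991)
6^4 = (6^2)^2 ≡ 36^2 = 1296 ≡ 305 (mod 991)
6^8 = (6^4)^2 ≡ 305^2 = 93025 ≡ 862 (mod 991)
6^16 = (6^8)^2 ≡ 862^2 = 743044 ≡ 785 (mod 991)
6^32 = (6^16)^2 ≡ 785^2 = 616225 ≡ 814 (mod 991)
6^34 = 6^32 · 6^2 ≡ 814 · 36 ≡ 565 (mod 991).
So M = 565. Kai computes K = M^50 mod 991.
565^1 ≡ 565 (mod 991)
565^2 = (565^1)^2 ≡ 565^2 = 319225 ≡ 123 (mod 991)
565^4 = (565^2)^2 ≡ 123^2 = 15129 ≡ 264 (mod 991)
565^8 = (565^4)^2 ≡ 264^2 = 69696 ≡ 326 (mod 991)
565^16 = (565^8)^2 ≡ 326^2 = 106276 ≡ 239 (mod 991)
565^32 = (565^16)^2 ≡ 239^2 = 57121 ≡ 634 (mod 991)
565^50 = 565^32 · 565^16 · 565^2 ≡ 634 · 239 · 123 ≡ 952 (mod 991).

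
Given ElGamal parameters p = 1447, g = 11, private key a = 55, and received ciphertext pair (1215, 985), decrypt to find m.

1420

Shared mask s = c₁^a mod p = 1215^55 mod 1447.
1215^1 ≡ 1215 (mod 1447)
1215^2 = (1215^1)^2 ≡ 1215^2 = 1476225 ≡ 285 (mod 1447)
1215^4 = (1215^2)^2 ≡ 285^2 = 81225 ≡ 193 (mod 1447)
1215^8 = (1215^4)^2 ≡ 193^2 = 37249 ≡ 1074 (mod 1447)
1215^16 = (1215^8)^2 ≡ 1074^2 = 1153476 ≡ 217 (mod 1447)
1215^32 = (1215^16)^2 ≡ 217^2 = 47089 ≡ 785 (mod 1447)
1215^55 = 1215^32 · 1215^16 · 1215^4 · 1215^2 · 1215^1 ≡ 785 · 217 · 193 · 285 · 1215 ≡ 821 (mod 1447).
So s = 821; s⁻¹ ≡ 141 (mod 1447).
m = c₂ · s⁻¹ mod 1447 = 985 · 141 mod 1447 = 1420.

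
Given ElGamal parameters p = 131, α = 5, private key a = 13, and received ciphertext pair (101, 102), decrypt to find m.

65

Shared mask s = c₁^a mod p = 101^13 mod 131.
101^1 ≡ 101 (mod 131)
101^2 = (101^1)^2 ≡ 101^2 = 10201 ≡ 114 (mod 131)
101^4 = (101^2)^2 ≡ 114^2 = 12996 ≡ 27 (mod 131)
101^8 = (101^4)^2 ≡ 27^2 = 729 ≡ 74 (mod 131)
101^13 = 101^8 · 101^4 · 101^1 ≡ 74 · 27 · 101 ≡ 58 (mod 131).
So s = 58; s⁻¹ ≡ 61 (mod 131).
m = c₂ · s⁻¹ mod 131 = 102 · 61 mod 131 = 65.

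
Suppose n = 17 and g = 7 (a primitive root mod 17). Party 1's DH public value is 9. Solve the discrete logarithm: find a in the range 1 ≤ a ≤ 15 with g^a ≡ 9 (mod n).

6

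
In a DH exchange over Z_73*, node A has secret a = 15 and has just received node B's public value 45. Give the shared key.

Shared key K = 45^15 mod 73.
45^1 ≡ 45 (mod 73)
45^2 = (45^1)^2 ≡ 45^2 = 2025 ≡ 54 (mod 73)
45^4 = (45^2)^2 ≡ 54^2 = 2916 ≡ 69 (mod 73)
45^8 = (45^4)^2 ≡ 69^2 = 4761 ≡ 16 (mod 73)
45^15 = 45^8 · 45^4 · 45^2 · 45^1 ≡ 16 · 69 · 54 · 45 ≡ 43 (mod 73).

43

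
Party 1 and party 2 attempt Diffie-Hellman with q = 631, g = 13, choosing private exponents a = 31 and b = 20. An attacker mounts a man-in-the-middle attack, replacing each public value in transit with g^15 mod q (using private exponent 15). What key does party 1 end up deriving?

478

Party 1 receives an attacker's public value M = 13^15 mod 631 instead of the honest one.
13^1 ≡ 13 (mod 631)
13^2 = (13^1)^2 ≡ 13^2 = 169 ≡ 169 (mod 631)
13^4 = (13^2)^2 ≡ 169^2 = 28561 ≡ 166 (mod 631)
13^8 = (13^4)^2 ≡ 166^2 = 27556 ≡ 423 (mod 631)
13^15 = 13^8 · 13^4 · 13^2 · 13^1 ≡ 423 · 166 · 169 · 13 ≡ 173 (mod 631).
So M = 173. Party 1 computes K = M^31 mod 631.
173^1 ≡ 173 (mod 631)
173^2 = (173^1)^2 ≡ 173^2 = 29929 ≡ 272 (mod 631)
173^4 = (173^2)^2 ≡ 272^2 = 73984 ≡ 157 (mod 631)
173^8 = (173^4)^2 ≡ 157^2 = 24649 ≡ 40 (mod 631)
173^16 = (173^8)^2 ≡ 40^2 = 1600 ≡ 338 (mod 631)
173^31 = 173^16 · 173^8 · 173^4 · 173^2 · 173^1 ≡ 338 · 40 · 157 · 272 · 173 ≡ 478 (mod 631).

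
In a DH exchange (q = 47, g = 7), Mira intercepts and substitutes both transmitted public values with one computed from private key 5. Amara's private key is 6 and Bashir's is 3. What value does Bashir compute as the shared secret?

3

Bashir receives Mira's public value M = 7^5 mod 47 instead of the honest one.
7^1 ≡ 7 (mod 47)
7^2 = (7^1)^2 ≡ 7^2 = 49 ≡ 2 (mod 47)
7^4 = (7^2)^2 ≡ 2^2 = 4 ≡ 4 (mod 47)
7^5 = 7^4 · 7^1 ≡ 4 · 7 ≡ 28 (mod 47).
So M = 28. Bashir computes K = M^3 mod 47.
28^1 ≡ 28 (mod 47)
28^2 = (28^1)^2 ≡ 28^2 = 784 ≡ 32 (mod 47)
28^3 = 28^2 · 28^1 ≡ 32 · 28 ≡ 3 (mod 47).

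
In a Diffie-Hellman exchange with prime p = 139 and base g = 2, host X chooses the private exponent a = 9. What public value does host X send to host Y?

Public value = 2^9 (mod 139).
2^1 ≡ 2 (mod 139)
2^2 = (2^1)^2 ≡ 2^2 = 4 ≡ 4 (mod 139)
2^4 = (2^2)^2 ≡ 4^2 = 16 ≡ 16 (mod 139)
2^8 = (2^4)^2 ≡ 16^2 = 256 ≡ 117 (mod 139)
2^9 = 2^8 · 2^1 ≡ 117 · 2 ≡ 95 (mod 139).

95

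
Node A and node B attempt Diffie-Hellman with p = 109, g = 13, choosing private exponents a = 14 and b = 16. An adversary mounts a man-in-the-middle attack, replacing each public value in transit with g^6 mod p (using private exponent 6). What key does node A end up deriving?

Node A receives an adversary's public value M = 13^6 mod 109 instead of the honest one.
13^1 ≡ 13 (mod 109)
13^2 = (13^1)^2 ≡ 13^2 = 169 ≡ 60 (mod 109)
13^4 = (13^2)^2 ≡ 60^2 = 3600 ≡ 3 (mod 109)
13^6 = 13^4 · 13^2 ≡ 3 · 60 ≡ 71 (mod 109).
So M = 71. Node A computes K = M^14 mod 109.
71^1 ≡ 71 (mod 109)
71^2 = (71^1)^2 ≡ 71^2 = 5041 ≡ 27 (mod 109)
71^4 = (71^2)^2 ≡ 27^2 = 729 ≡ 75 (mod 109)
71^8 = (71^4)^2 ≡ 75^2 = 5625 ≡ 66 (mod 109)
71^14 = 71^8 · 71^4 · 71^2 ≡ 66 · 75 · 27 ≡ 16 (mod 109).

16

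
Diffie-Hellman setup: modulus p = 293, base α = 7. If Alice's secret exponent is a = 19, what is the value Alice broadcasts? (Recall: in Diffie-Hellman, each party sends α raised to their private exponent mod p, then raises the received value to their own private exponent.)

Public value = 7^19 (mod 293).
7^1 ≡ 7 (mod 293)
7^2 = (7^1)^2 ≡ 7^2 = 49 ≡ 49 (mod 293)
7^4 = (7^2)^2 ≡ 49^2 = 2401 ≡ 57 (mod 293)
7^8 = (7^4)^2 ≡ 57^2 = 3249 ≡ 26 (mod 293)
7^16 = (7^8)^2 ≡ 26^2 = 676 ≡ 90 (mod 293)
7^19 = 7^16 · 7^2 · 7^1 ≡ 90 · 49 · 7 ≡ 105 (mod 293).

105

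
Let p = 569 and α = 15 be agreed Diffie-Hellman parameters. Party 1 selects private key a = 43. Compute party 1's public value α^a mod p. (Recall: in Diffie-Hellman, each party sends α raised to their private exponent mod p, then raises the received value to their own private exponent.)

Public value = 15^43 mod 569.
15^1 ≡ 15 (mod 569)
15^2 = (15^1)^2 ≡ 15^2 = 225 ≡ 225 (mod 569)
15^4 = (15^2)^2 ≡ 225^2 = 50625 ≡ 553 (mod 569)
15^8 = (15^4)^2 ≡ 553^2 = 305809 ≡ 256 (mod 569)
15^16 = (15^8)^2 ≡ 256^2 = 65536 ≡ 101 (mod 569)
15^32 = (15^16)^2 ≡ 101^2 = 10201 ≡ 528 (mod 569)
15^43 = 15^32 · 15^8 · 15^2 · 15^1 ≡ 528 · 256 · 225 · 15 ≡ 233 (mod 569).

233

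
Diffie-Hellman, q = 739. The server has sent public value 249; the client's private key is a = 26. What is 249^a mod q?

56

Shared key K = 249^26 mod 739.
249^1 ≡ 249 (mod 739)
249^2 = (249^1)^2 ≡ 249^2 = 62001 ≡ 664 (mod 739)
249^4 = (249^2)^2 ≡ 664^2 = 440896 ≡ 452 (mod 739)
249^8 = (249^4)^2 ≡ 452^2 = 204304 ≡ 340 (mod 739)
249^16 = (249^8)^2 ≡ 340^2 = 115600 ≡ 316 (mod 739)
249^26 = 249^16 · 249^8 · 249^2 ≡ 316 · 340 · 664 ≡ 56 (mod 739).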